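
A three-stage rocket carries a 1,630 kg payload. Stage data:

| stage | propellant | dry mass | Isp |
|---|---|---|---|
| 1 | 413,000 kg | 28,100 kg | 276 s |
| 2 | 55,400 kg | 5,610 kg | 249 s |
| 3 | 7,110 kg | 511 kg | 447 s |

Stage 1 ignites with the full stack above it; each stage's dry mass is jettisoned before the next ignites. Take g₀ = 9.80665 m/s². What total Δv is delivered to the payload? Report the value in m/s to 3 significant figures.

Ignition mass of stage 1 = 413,000+28,100 + 55,400+5,610 + 7,110+511 + 1,630 = 511,361 kg.
Stage 1: m₀ = 511,361 kg, m_f = 511,361 − 413,000 = 98,361 kg; Δv = 276×9.80665×ln(5.199) = 2706.6×1.6484 ≈ 4462 m/s.
Stage 2: m₀ = 70,261 kg, m_f = 70,261 − 55,400 = 14,861 kg; Δv = 249×9.80665×ln(4.728) = 2441.9×1.5535 ≈ 3793 m/s.
Stage 3: m₀ = 9,251 kg, m_f = 9,251 − 7,110 = 2,141 kg; Δv = 447×9.80665×ln(4.321) = 4383.6×1.4635 ≈ 6415 m/s.
Total Δv = 4462 + 3793 + 6415 = 14670 m/s.

Δv ≈ 14700 m/s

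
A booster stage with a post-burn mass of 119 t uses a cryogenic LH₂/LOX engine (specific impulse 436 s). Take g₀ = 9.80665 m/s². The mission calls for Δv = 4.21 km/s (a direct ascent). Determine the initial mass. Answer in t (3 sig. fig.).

initial mass ≈ 319 t

v_e = Isp · g₀ = 436 × 9.80665 = 4275.7 m/s.
m₀/m_f = exp(Δv / v_e) = exp(4210 / 4275.7) = exp(0.9846) = 2.6768.
m₀ = m_f × 2.6768 = 119 × 2.6768 = 318.539 t.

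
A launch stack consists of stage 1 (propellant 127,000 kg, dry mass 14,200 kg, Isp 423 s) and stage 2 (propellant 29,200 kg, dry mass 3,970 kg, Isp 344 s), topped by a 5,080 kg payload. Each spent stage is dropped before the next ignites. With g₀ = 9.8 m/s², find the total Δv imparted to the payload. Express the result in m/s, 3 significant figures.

Δv ≈ 9960 m/s

Ignition mass of stage 1 = 127,000+14,200 + 29,200+3,970 + 5,080 = 179,450 kg.
Stage 1: m₀ = 179,450 kg, m_f = 179,450 − 127,000 = 52,450 kg; Δv = 423×9.8×ln(3.421) = 4145.4×1.2300 ≈ 5099 m/s.
Stage 2: m₀ = 38,250 kg, m_f = 38,250 − 29,200 = 9,050 kg; Δv = 344×9.8×ln(4.227) = 3371.2×1.4414 ≈ 4859 m/s.
Total Δv = 5099 + 4859 = 9958 m/s.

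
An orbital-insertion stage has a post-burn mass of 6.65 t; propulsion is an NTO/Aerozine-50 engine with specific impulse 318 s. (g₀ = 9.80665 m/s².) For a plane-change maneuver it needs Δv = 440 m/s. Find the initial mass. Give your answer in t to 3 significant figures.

initial mass ≈ 7.66 t

v_e = Isp · g₀ = 318 × 9.80665 = 3118.5 m/s.
Using Δv = v_e ln(m₀/m_f): m₀/m_f = exp(Δv / v_e) = exp(440 / 3118.5) = exp(0.1411) = 1.1515.
m₀ = m_f × 1.1515 = 6.65 × 1.1515 = 7.65748 t.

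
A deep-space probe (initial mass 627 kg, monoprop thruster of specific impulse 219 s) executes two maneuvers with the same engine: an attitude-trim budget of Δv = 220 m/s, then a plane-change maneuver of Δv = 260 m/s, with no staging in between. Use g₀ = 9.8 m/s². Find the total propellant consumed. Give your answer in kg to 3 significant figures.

v_e = Isp · g₀ = 219 × 9.8 = 2146.2 m/s.
After the first burn: m = 627 × exp(−220/2146.2) = 627 × 0.90257 = 565.911 kg.
After the second burn: m = 565.911 × exp(−260/2146.2) = 565.911 × 0.88591 = 501.346 kg.
Total propellant = m₀ − m_final = 627 − 501.346 = 125.654 kg.

total propellant consumed ≈ 126 kg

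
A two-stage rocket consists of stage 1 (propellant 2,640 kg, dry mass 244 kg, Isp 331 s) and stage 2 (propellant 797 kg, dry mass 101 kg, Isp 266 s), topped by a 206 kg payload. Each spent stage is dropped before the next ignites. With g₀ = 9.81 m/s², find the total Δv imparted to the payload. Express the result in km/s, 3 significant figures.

Ignition mass of stage 1 = 2,640+244 + 797+101 + 206 = 3,988 kg.
Stage 1: m₀ = 3,988 kg, m_f = 3,988 − 2,640 = 1,348 kg; Δv = 331×9.81×ln(2.958) = 3247.1×1.0847 ≈ 3522 m/s.
Stage 2: m₀ = 1,104 kg, m_f = 1,104 − 797 = 307 kg; Δv = 266×9.81×ln(3.596) = 2609.5×1.2798 ≈ 3340 m/s.
Total Δv = 3522 + 3340 = 6862 m/s.

Δv ≈ 6.86 km/s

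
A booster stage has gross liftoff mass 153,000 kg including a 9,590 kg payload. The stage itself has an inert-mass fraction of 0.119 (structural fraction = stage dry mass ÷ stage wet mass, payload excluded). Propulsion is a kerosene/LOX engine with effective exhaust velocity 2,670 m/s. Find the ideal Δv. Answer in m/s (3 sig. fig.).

Δv ≈ 4670 m/s

Stage wet mass = m₀ − payload = 153,000 − 9,590 = 143,410 kg.
Stage dry mass = ε × stage wet mass = 0.119 × 143,410 = 17,065.8 kg.
Burnout mass m_f = stage dry + payload = 17,065.8 + 9,590 = 26,655.8 kg.
Using Δv = v_e ln(m₀/m_f): Δv = v_e · ln(153,000/26,655.8) = 2670.0 × ln(5.74) = 2670.0 × 1.7474 ≈ 4666 m/s.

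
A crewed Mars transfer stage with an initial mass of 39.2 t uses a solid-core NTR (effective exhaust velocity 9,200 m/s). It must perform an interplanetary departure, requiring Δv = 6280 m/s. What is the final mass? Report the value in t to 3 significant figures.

Using Δv = v_e ln(m₀/m_f): m₀/m_f = exp(Δv / v_e) = exp(6280 / 9200.0) = exp(0.6826) = 1.9790.
m_f = m₀ / 1.9790 = 39.2 / 1.9790 = 19.808 t.

final mass ≈ 19.8 t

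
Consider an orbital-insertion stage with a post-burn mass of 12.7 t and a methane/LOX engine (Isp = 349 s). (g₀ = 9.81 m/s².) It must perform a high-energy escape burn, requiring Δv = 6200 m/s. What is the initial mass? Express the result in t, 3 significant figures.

v_e = Isp · g₀ = 349 × 9.81 = 3423.7 m/s.
Using Δv = v_e ln(m₀/m_f): m₀/m_f = exp(Δv / v_e) = exp(6200 / 3423.7) = exp(1.8109) = 6.1160.
m₀ = m_f × 6.1160 = 12.7 × 6.1160 = 77.6732 t.

initial mass ≈ 77.7 t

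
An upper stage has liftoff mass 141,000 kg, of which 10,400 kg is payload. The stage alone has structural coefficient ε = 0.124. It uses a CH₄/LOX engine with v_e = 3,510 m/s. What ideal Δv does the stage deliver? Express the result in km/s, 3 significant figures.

Δv ≈ 5.85 km/s

Stage wet mass = m₀ − payload = 141,000 − 10,400 = 130,600 kg.
Stage dry mass = ε × stage wet mass = 0.124 × 130,600 = 16,194.4 kg.
Burnout mass m_f = stage dry + payload = 16,194.4 + 10,400 = 26,594.4 kg.
Rocket equation: Δv = v_e · ln(141,000/26,594.4) = 3510.0 × ln(5.302) = 3510.0 × 1.6681 ≈ 5855 m/s.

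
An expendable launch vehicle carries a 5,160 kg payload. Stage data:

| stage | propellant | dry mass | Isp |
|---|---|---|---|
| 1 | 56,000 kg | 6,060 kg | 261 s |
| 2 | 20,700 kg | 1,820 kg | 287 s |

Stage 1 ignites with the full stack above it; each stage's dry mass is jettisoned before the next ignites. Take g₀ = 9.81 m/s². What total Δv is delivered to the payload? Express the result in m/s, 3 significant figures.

Ignition mass of stage 1 = 56,000+6,060 + 20,700+1,820 + 5,160 = 89,740 kg.
Stage 1: m₀ = 89,740 kg, m_f = 89,740 − 56,000 = 33,740 kg; Δv = 261×9.81×ln(2.66) = 2560.4×0.9782 ≈ 2505 m/s.
Stage 2: m₀ = 27,680 kg, m_f = 27,680 − 20,700 = 6,980 kg; Δv = 287×9.81×ln(3.966) = 2815.5×1.3777 ≈ 3879 m/s.
Total Δv = 2505 + 3879 = 6384 m/s.

Δv ≈ 6380 m/s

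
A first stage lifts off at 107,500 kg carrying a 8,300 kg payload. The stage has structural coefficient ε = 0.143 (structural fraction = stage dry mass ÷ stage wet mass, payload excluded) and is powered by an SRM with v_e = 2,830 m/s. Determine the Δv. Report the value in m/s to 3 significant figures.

Δv ≈ 4430 m/s

Stage wet mass = m₀ − payload = 107,500 − 8,300 = 99,200 kg.
Stage dry mass = ε × stage wet mass = 0.143 × 99,200 = 14,185.6 kg.
Burnout mass m_f = stage dry + payload = 14,185.6 + 8,300 = 22,485.6 kg.
Rocket equation: Δv = v_e · ln(107,500/22,485.6) = 2830.0 × ln(4.781) = 2830.0 × 1.5646 ≈ 4428 m/s.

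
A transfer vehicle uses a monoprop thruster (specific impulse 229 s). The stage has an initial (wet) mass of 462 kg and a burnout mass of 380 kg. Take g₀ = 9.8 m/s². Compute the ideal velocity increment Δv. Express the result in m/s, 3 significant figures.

Δv ≈ 439 m/s

v_e = Isp · g₀ = 229 × 9.8 = 2244.2 m/s.
By the Tsiolkovsky rocket equation, Δv = v_e · ln(m₀/m_f) = 2244.2 × ln(1.216) = 2244.2 × 0.1954 ≈ 438.5 m/s.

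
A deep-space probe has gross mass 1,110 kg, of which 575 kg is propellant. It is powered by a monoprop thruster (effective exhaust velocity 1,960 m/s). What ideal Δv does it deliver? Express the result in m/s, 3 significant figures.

m_f = m₀ − m_prop = 1,110 − 575 = 535 kg.
From the ideal rocket equation, Δv = v_e · ln(m₀/m_f) = 1960.0 × ln(2.075) = 1960.0 × 0.7298 ≈ 1430.5 m/s.

Δv ≈ 1430 m/s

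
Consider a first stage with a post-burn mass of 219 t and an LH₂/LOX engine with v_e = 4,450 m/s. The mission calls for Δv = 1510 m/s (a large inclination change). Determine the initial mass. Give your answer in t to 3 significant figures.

Rocket equation: m₀/m_f = exp(Δv / v_e) = exp(1510 / 4450.0) = exp(0.3393) = 1.4040.
m₀ = m_f × 1.4040 = 219 × 1.4040 = 307.476 t.

initial mass ≈ 307 t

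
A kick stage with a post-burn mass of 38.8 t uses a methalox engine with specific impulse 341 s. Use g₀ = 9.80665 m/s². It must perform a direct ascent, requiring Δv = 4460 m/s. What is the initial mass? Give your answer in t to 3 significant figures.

v_e = Isp · g₀ = 341 × 9.80665 = 3344.1 m/s.
m₀/m_f = exp(Δv / v_e) = exp(4460 / 3344.1) = exp(1.3337) = 3.7951.
m₀ = m_f × 3.7951 = 38.8 × 3.7951 = 147.25 t.

initial mass ≈ 147 t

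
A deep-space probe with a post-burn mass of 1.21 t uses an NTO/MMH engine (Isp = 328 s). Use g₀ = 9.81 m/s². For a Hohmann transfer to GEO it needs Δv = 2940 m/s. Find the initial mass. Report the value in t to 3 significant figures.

initial mass ≈ 3.02 t

v_e = Isp · g₀ = 328 × 9.81 = 3217.7 m/s.
Using Δv = v_e ln(m₀/m_f): m₀/m_f = exp(Δv / v_e) = exp(2940 / 3217.7) = exp(0.9137) = 2.4935.
m₀ = m_f × 2.4935 = 1.21 × 2.4935 = 3.01714 t.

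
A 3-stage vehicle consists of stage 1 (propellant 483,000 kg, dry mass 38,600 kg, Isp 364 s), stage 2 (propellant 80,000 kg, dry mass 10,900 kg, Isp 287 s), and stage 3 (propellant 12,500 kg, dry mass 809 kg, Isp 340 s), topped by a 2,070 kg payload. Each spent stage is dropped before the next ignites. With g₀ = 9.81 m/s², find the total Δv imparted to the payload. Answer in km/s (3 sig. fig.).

Δv ≈ 14.8 km/s

Ignition mass of stage 1 = 483,000+38,600 + 80,000+10,900 + 12,500+809 + 2,070 = 627,879 kg.
Stage 1: m₀ = 627,879 kg, m_f = 627,879 − 483,000 = 144,879 kg; Δv = 364×9.81×ln(4.334) = 3570.8×1.4664 ≈ 5236 m/s.
Stage 2: m₀ = 106,279 kg, m_f = 106,279 − 80,000 = 26,279 kg; Δv = 287×9.81×ln(4.044) = 2815.5×1.3973 ≈ 3934 m/s.
Stage 3: m₀ = 15,379 kg, m_f = 15,379 − 12,500 = 2,879 kg; Δv = 340×9.81×ln(5.342) = 3335.4×1.6756 ≈ 5589 m/s.
Total Δv = 5236 + 3934 + 5589 = 14759 m/s.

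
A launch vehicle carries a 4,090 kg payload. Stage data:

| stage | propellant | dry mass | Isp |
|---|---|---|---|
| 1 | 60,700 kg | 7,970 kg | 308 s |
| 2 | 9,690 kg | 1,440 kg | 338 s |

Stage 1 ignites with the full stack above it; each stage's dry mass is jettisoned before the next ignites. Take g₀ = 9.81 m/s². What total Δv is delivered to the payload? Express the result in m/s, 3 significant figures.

Ignition mass of stage 1 = 60,700+7,970 + 9,690+1,440 + 4,090 = 83,890 kg.
Stage 1: m₀ = 83,890 kg, m_f = 83,890 − 60,700 = 23,190 kg; Δv = 308×9.81×ln(3.618) = 3021.5×1.2858 ≈ 3885 m/s.
Stage 2: m₀ = 15,220 kg, m_f = 15,220 − 9,690 = 5,530 kg; Δv = 338×9.81×ln(2.752) = 3315.8×1.0124 ≈ 3357 m/s.
Total Δv = 3885 + 3357 = 7242 m/s.

Δv ≈ 7240 m/s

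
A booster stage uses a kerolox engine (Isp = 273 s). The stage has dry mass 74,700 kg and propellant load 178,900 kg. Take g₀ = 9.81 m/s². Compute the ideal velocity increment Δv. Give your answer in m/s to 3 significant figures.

v_e = Isp · g₀ = 273 × 9.81 = 2678.1 m/s.
m₀ = m_dry + m_prop = 74,700 + 178,900 = 253,600 kg.
By the Tsiolkovsky rocket equation, Δv = v_e · ln(m₀/m_f) = 2678.1 × ln(3.395) = 2678.1 × 1.2223 ≈ 3273.4 m/s.

Δv ≈ 3270 m/s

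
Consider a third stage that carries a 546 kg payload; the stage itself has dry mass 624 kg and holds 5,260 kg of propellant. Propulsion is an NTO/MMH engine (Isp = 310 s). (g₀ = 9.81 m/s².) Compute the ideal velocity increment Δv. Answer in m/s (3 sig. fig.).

Δv ≈ 5180 m/s

v_e = Isp · g₀ = 310 × 9.81 = 3041.1 m/s.
m₀ = payload + dry + propellant = 546 + 624 + 5,260 = 6,430 kg.
m_f = payload + dry = 546 + 624 = 1,170 kg.
Δv = v_e · ln(m₀/m_f) = 3041.1 × ln(5.496) = 3041.1 × 1.7040 ≈ 5181.9 m/s.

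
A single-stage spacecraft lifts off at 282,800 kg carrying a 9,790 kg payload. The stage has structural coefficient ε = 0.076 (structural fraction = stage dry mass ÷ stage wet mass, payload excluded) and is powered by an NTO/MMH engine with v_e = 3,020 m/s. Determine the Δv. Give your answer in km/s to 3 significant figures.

Δv ≈ 6.72 km/s

Stage wet mass = m₀ − payload = 282,800 − 9,790 = 273,010 kg.
Stage dry mass = ε × stage wet mass = 0.076 × 273,010 = 20,748.8 kg.
Burnout mass m_f = stage dry + payload = 20,748.8 + 9,790 = 30,538.8 kg.
Δv = v_e · ln(282,800/30,538.8) = 3020.0 × ln(9.26) = 3020.0 × 2.2257 ≈ 6722 m/s.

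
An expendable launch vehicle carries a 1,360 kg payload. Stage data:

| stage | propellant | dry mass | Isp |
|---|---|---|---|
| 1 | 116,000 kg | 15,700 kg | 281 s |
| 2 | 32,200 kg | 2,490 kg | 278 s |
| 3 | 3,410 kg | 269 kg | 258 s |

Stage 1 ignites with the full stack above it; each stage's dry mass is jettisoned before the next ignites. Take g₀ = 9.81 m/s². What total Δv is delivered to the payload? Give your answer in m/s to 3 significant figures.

Ignition mass of stage 1 = 116,000+15,700 + 32,200+2,490 + 3,410+269 + 1,360 = 171,429 kg.
Stage 1: m₀ = 171,429 kg, m_f = 171,429 − 116,000 = 55,429 kg; Δv = 281×9.81×ln(3.093) = 2756.6×1.1291 ≈ 3112 m/s.
Stage 2: m₀ = 39,729 kg, m_f = 39,729 − 32,200 = 7,529 kg; Δv = 278×9.81×ln(5.277) = 2727.2×1.6633 ≈ 4536 m/s.
Stage 3: m₀ = 5,039 kg, m_f = 5,039 − 3,410 = 1,629 kg; Δv = 258×9.81×ln(3.093) = 2531.0×1.1292 ≈ 2858 m/s.
Total Δv = 3112 + 4536 + 2858 = 10506 m/s.

Δv ≈ 10500 m/s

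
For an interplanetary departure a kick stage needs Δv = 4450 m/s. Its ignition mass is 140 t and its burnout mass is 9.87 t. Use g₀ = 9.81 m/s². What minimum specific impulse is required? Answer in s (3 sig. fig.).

Isp ≈ 171 s

ln(m₀/m_f) = ln(140000/9870) = ln(14.18) = 2.6521.
v_e = Δv / ln(m₀/m_f) = 4450 / 2.6521 = 1677.9 m/s.
Isp = v_e / g₀ = 1677.9 / 9.81 = 171.0 s.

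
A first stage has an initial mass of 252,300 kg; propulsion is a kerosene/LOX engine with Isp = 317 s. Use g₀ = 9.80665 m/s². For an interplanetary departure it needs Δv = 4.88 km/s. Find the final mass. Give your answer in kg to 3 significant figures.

final mass ≈ 52500 kg

v_e = Isp · g₀ = 317 × 9.80665 = 3108.7 m/s.
m₀/m_f = exp(Δv / v_e) = exp(4880 / 3108.7) = exp(1.5698) = 4.8056.
m_f = m₀ / 4.8056 = 252,300 / 4.8056 = 52,501.2 kg.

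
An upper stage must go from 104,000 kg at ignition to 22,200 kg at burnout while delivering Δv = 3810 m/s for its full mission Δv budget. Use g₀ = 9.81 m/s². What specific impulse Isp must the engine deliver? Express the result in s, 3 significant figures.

ln(m₀/m_f) = ln(104000/22200) = ln(4.685) = 1.5443.
From the ideal rocket equation, v_e = Δv / ln(m₀/m_f) = 3810 / 1.5443 = 2467.1 m/s.
Isp = v_e / g₀ = 2467.1 / 9.81 = 251.5 s.

Isp ≈ 251 s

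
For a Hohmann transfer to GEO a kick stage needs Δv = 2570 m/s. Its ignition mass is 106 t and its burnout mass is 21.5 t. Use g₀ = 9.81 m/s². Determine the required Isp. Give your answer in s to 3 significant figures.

Isp ≈ 164 s

ln(m₀/m_f) = ln(106000/21500) = ln(4.93) = 1.5954.
Using Δv = v_e ln(m₀/m_f): v_e = Δv / ln(m₀/m_f) = 2570 / 1.5954 = 1610.9 m/s.
Isp = v_e / g₀ = 1610.9 / 9.81 = 164.2 s.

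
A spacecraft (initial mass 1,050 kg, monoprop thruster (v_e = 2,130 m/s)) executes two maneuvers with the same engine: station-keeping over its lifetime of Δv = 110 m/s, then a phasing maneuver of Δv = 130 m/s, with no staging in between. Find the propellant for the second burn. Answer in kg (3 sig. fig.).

After the first burn: m = 1050 × exp(−110/2130.0) = 1050 × 0.94967 = 997.154 kg.
After the second burn: m = 997.154 × exp(−130/2130.0) = 997.154 × 0.94079 = 938.113 kg.
Second-burn propellant = 997.154 − 938.113 = 59.041 kg.

propellant for the second burn ≈ 59.0 kg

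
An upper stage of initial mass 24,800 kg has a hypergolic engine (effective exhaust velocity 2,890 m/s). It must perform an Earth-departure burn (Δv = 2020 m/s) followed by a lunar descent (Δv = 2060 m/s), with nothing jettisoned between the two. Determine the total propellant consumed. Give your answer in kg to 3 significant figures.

total propellant consumed ≈ 18800 kg

After the first burn: m = 24800 × exp(−2020/2890.0) = 24800 × 0.49710 = 12,328.1 kg.
After the second burn: m = 12,328.1 × exp(−2060/2890.0) = 12,328.1 × 0.49027 = 6,044.1 kg.
Total propellant = m₀ − m_final = 24800 − 6,044.1 = 18,755.9 kg.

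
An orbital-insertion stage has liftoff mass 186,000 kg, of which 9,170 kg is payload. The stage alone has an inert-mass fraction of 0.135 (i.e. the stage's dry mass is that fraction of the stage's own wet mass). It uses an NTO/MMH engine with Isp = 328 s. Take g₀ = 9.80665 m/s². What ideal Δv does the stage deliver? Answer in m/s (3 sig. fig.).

Stage wet mass = m₀ − payload = 186,000 − 9,170 = 176,830 kg.
Stage dry mass = ε × stage wet mass = 0.135 × 176,830 = 23,872.1 kg.
Burnout mass m_f = stage dry + payload = 23,872.1 + 9,170 = 33,042.1 kg.
v_e = Isp · g₀ = 328 × 9.80665 = 3216.6 m/s.
From the ideal rocket equation, Δv = v_e · ln(186,000/33,042.1) = 3216.6 × ln(5.629) = 3216.6 × 1.7280 ≈ 5558 m/s.

Δv ≈ 5560 m/s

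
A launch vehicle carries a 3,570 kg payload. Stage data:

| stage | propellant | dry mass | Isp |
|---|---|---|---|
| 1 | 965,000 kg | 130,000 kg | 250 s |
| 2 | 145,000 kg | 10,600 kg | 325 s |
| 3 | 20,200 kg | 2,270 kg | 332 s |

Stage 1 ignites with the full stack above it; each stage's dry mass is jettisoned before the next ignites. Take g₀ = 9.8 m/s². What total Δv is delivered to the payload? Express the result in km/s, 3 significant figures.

Δv ≈ 13.4 km/s

Ignition mass of stage 1 = 965,000+130,000 + 145,000+10,600 + 20,200+2,270 + 3,570 = 1,276,640 kg.
Stage 1: m₀ = 1,276,640 kg, m_f = 1,276,640 − 965,000 = 311,640 kg; Δv = 250×9.8×ln(4.097) = 2450.0×1.4101 ≈ 3455 m/s.
Stage 2: m₀ = 181,640 kg, m_f = 181,640 − 145,000 = 36,640 kg; Δv = 325×9.8×ln(4.957) = 3185.0×1.6009 ≈ 5099 m/s.
Stage 3: m₀ = 26,040 kg, m_f = 26,040 − 20,200 = 5,840 kg; Δv = 332×9.8×ln(4.459) = 3253.6×1.4949 ≈ 4864 m/s.
Total Δv = 3455 + 5099 + 4864 = 13418 m/s.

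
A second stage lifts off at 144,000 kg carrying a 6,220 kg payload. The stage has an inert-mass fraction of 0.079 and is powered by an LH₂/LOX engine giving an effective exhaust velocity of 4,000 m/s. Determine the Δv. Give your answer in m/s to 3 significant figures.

Stage wet mass = m₀ − payload = 144,000 − 6,220 = 137,780 kg.
Stage dry mass = ε × stage wet mass = 0.079 × 137,780 = 10,884.6 kg.
Burnout mass m_f = stage dry + payload = 10,884.6 + 6,220 = 17,104.6 kg.
From the ideal rocket equation, Δv = v_e · ln(144,000/17,104.6) = 4000.0 × ln(8.419) = 4000.0 × 2.1305 ≈ 8522 m/s.

Δv ≈ 8520 m/s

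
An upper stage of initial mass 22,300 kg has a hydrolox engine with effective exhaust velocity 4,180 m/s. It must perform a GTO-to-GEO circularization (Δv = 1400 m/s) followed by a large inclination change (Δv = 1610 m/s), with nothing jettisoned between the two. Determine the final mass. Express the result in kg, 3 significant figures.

After the first burn: m = 22300 × exp(−1400/4180.0) = 22300 × 0.71539 = 15,953.2 kg.
After the second burn: m = 15,953.2 × exp(−1610/4180.0) = 15,953.2 × 0.68034 = 10,853.6 kg.

final mass ≈ 10900 kg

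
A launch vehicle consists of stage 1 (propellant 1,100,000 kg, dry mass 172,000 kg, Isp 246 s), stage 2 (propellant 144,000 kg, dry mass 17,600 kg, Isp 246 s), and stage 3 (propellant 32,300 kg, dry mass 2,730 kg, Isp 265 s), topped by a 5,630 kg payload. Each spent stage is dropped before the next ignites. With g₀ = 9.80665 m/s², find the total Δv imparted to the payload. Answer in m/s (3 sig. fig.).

Ignition mass of stage 1 = 1,100,000+172,000 + 144,000+17,600 + 32,300+2,730 + 5,630 = 1,474,260 kg.
Stage 1: m₀ = 1,474,260 kg, m_f = 1,474,260 − 1,100,000 = 374,260 kg; Δv = 246×9.80665×ln(3.939) = 2412.4×1.3710 ≈ 3307 m/s.
Stage 2: m₀ = 202,260 kg, m_f = 202,260 − 144,000 = 58,260 kg; Δv = 246×9.80665×ln(3.472) = 2412.4×1.2446 ≈ 3003 m/s.
Stage 3: m₀ = 40,660 kg, m_f = 40,660 − 32,300 = 8,360 kg; Δv = 265×9.80665×ln(4.864) = 2598.8×1.5818 ≈ 4111 m/s.
Total Δv = 3307 + 3003 + 4111 = 10421 m/s.

Δv ≈ 10400 m/s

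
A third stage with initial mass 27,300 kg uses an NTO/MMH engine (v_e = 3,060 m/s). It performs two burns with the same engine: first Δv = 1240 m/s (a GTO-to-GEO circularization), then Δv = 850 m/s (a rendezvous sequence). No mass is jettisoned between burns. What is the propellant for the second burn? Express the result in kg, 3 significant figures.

After the first burn: m = 27300 × exp(−1240/3060.0) = 27300 × 0.66682 = 18,204.2 kg.
After the second burn: m = 18,204.2 × exp(−850/3060.0) = 18,204.2 × 0.75747 = 13,789.1 kg.
Second-burn propellant = 18,204.2 − 13,789.1 = 4,415.1 kg.

propellant for the second burn ≈ 4420 kg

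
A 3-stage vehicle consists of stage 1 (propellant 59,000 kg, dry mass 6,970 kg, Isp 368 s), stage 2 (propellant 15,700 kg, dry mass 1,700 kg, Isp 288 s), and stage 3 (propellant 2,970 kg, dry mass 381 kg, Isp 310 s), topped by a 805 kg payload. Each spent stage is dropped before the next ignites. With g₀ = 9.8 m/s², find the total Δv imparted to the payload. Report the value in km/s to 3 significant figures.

Δv ≈ 11.5 km/s

Ignition mass of stage 1 = 59,000+6,970 + 15,700+1,700 + 2,970+381 + 805 = 87,526 kg.
Stage 1: m₀ = 87,526 kg, m_f = 87,526 − 59,000 = 28,526 kg; Δv = 368×9.8×ln(3.068) = 3606.4×1.1211 ≈ 4043 m/s.
Stage 2: m₀ = 21,556 kg, m_f = 21,556 − 15,700 = 5,856 kg; Δv = 288×9.8×ln(3.681) = 2822.4×1.3032 ≈ 3678 m/s.
Stage 3: m₀ = 4,156 kg, m_f = 4,156 − 2,970 = 1,186 kg; Δv = 310×9.8×ln(3.504) = 3038.0×1.2540 ≈ 3810 m/s.
Total Δv = 4043 + 3678 + 3810 = 11531 m/s.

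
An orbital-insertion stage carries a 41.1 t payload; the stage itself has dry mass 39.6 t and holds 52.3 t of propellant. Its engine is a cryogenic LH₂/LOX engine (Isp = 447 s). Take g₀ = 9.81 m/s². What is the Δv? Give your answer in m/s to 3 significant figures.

Δv ≈ 2190 m/s

v_e = Isp · g₀ = 447 × 9.81 = 4385.1 m/s.
m₀ = payload + dry + propellant = 41.1 + 39.6 + 52.3 = 133 t.
m_f = payload + dry = 41.1 + 39.6 = 80.7 t.
Using Δv = v_e ln(m₀/m_f): Δv = v_e · ln(m₀/m_f) = 4385.1 × ln(1.648) = 4385.1 × 0.4996 ≈ 2190.8 m/s.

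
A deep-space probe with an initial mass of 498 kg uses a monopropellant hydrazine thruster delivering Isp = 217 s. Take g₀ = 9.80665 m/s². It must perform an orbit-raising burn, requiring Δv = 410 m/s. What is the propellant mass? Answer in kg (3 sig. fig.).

v_e = Isp · g₀ = 217 × 9.80665 = 2128.0 m/s.
From the ideal rocket equation, m₀/m_f = exp(Δv / v_e) = exp(410 / 2128.0) = exp(0.1927) = 1.2125.
m_f = 498 / 1.2125 = 410.722 kg, so propellant = m₀ − m_f = 498 − 410.722 = 87.278 kg.

propellant mass ≈ 87.3 kg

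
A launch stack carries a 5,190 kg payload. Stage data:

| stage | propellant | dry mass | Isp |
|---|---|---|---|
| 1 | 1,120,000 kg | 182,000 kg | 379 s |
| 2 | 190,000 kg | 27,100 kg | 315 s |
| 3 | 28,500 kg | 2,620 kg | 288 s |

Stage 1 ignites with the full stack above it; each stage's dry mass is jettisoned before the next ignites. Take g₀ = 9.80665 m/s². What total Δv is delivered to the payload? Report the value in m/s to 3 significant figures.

Δv ≈ 13400 m/s

Ignition mass of stage 1 = 1,120,000+182,000 + 190,000+27,100 + 28,500+2,620 + 5,190 = 1,555,410 kg.
Stage 1: m₀ = 1,555,410 kg, m_f = 1,555,410 − 1,120,000 = 435,410 kg; Δv = 379×9.80665×ln(3.572) = 3716.7×1.2732 ≈ 4732 m/s.
Stage 2: m₀ = 253,410 kg, m_f = 253,410 − 190,000 = 63,410 kg; Δv = 315×9.80665×ln(3.996) = 3089.1×1.3854 ≈ 4280 m/s.
Stage 3: m₀ = 36,310 kg, m_f = 36,310 − 28,500 = 7,810 kg; Δv = 288×9.80665×ln(4.649) = 2824.3×1.5367 ≈ 4340 m/s.
Total Δv = 4732 + 4280 + 4340 = 13352 m/s.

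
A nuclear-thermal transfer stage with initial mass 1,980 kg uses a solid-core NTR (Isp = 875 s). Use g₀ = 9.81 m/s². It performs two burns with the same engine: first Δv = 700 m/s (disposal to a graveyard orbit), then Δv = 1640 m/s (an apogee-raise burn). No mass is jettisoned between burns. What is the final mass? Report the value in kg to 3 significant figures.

final mass ≈ 1510 kg

v_e = Isp · g₀ = 875 × 9.81 = 8583.8 m/s.
After the first burn: m = 1980 × exp(−700/8583.8) = 1980 × 0.92169 = 1,824.95 kg.
After the second burn: m = 1,824.95 × exp(−1640/8583.8) = 1,824.95 × 0.82608 = 1,507.55 kg.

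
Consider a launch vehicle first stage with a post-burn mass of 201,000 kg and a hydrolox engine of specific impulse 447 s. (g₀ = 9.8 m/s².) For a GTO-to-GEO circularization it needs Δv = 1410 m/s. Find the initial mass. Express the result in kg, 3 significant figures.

v_e = Isp · g₀ = 447 × 9.8 = 4380.6 m/s.
Rocket equation: m₀/m_f = exp(Δv / v_e) = exp(1410 / 4380.6) = exp(0.3219) = 1.3797.
m₀ = m_f × 1.3797 = 201,000 × 1.3797 = 277,320 kg.

initial mass ≈ 277000 kg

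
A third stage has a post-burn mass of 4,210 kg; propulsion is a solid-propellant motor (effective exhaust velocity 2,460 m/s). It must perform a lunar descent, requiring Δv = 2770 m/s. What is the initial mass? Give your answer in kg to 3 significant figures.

m₀/m_f = exp(Δv / v_e) = exp(2770 / 2460.0) = exp(1.1260) = 3.0833.
m₀ = m_f × 3.0833 = 4,210 × 3.0833 = 12,980.7 kg.

initial mass ≈ 13000 kg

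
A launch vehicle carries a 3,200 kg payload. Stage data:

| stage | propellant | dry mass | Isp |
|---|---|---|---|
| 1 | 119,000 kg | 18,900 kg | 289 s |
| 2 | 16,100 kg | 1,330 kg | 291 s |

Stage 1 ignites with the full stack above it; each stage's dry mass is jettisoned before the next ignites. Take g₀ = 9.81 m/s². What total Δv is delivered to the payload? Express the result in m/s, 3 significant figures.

Ignition mass of stage 1 = 119,000+18,900 + 16,100+1,330 + 3,200 = 158,530 kg.
Stage 1: m₀ = 158,530 kg, m_f = 158,530 − 119,000 = 39,530 kg; Δv = 289×9.81×ln(4.01) = 2835.1×1.3889 ≈ 3938 m/s.
Stage 2: m₀ = 20,630 kg, m_f = 20,630 − 16,100 = 4,530 kg; Δv = 291×9.81×ln(4.554) = 2854.7×1.5160 ≈ 4328 m/s.
Total Δv = 3938 + 4328 = 8266 m/s.

Δv ≈ 8270 m/s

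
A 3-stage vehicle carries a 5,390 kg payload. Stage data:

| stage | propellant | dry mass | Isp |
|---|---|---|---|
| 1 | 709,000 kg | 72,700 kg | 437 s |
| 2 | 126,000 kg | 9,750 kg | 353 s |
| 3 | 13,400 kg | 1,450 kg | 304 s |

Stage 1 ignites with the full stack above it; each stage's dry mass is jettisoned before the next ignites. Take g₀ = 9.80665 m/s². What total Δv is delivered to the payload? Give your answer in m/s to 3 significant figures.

Ignition mass of stage 1 = 709,000+72,700 + 126,000+9,750 + 13,400+1,450 + 5,390 = 937,690 kg.
Stage 1: m₀ = 937,690 kg, m_f = 937,690 − 709,000 = 228,690 kg; Δv = 437×9.80665×ln(4.1) = 4285.5×1.4111 ≈ 6047 m/s.
Stage 2: m₀ = 155,990 kg, m_f = 155,990 − 126,000 = 29,990 kg; Δv = 353×9.80665×ln(5.201) = 3461.7×1.6489 ≈ 5708 m/s.
Stage 3: m₀ = 20,240 kg, m_f = 20,240 − 13,400 = 6,840 kg; Δv = 304×9.80665×ln(2.959) = 2981.2×1.0849 ≈ 3234 m/s.
Total Δv = 6047 + 5708 + 3234 = 14989 m/s.

Δv ≈ 15000 m/s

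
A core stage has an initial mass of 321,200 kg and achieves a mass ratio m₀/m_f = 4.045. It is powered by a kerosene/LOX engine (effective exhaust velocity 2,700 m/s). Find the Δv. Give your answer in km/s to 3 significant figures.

By the Tsiolkovsky rocket equation, Δv = v_e · ln(4.045) = 2700.0 × 1.3975 ≈ 3773.2 m/s.

Δv ≈ 3.77 km/s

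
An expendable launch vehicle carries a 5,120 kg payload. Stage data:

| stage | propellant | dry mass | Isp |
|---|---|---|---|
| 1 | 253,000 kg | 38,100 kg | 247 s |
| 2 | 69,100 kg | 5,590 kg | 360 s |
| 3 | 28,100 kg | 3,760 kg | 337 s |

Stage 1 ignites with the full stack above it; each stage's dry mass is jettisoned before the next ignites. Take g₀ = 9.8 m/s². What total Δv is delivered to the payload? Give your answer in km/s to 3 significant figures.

Ignition mass of stage 1 = 253,000+38,100 + 69,100+5,590 + 28,100+3,760 + 5,120 = 402,770 kg.
Stage 1: m₀ = 402,770 kg, m_f = 402,770 − 253,000 = 149,770 kg; Δv = 247×9.8×ln(2.689) = 2420.6×0.9893 ≈ 2395 m/s.
Stage 2: m₀ = 111,670 kg, m_f = 111,670 − 69,100 = 42,570 kg; Δv = 360×9.8×ln(2.623) = 3528.0×0.9644 ≈ 3402 m/s.
Stage 3: m₀ = 36,980 kg, m_f = 36,980 − 28,100 = 8,880 kg; Δv = 337×9.8×ln(4.164) = 3302.6×1.4266 ≈ 4711 m/s.
Total Δv = 2395 + 3402 + 4711 = 10508 m/s.

Δv ≈ 10.5 km/s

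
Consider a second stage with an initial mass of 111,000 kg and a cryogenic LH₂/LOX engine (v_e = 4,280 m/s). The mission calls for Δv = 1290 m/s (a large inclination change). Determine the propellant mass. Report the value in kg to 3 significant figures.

m₀/m_f = exp(Δv / v_e) = exp(1290 / 4280.0) = exp(0.3014) = 1.3518.
m_f = 111,000 / 1.3518 = 82,112.7 kg, so propellant = m₀ − m_f = 111,000 − 82,112.7 = 28,887.3 kg.

propellant mass ≈ 28900 kg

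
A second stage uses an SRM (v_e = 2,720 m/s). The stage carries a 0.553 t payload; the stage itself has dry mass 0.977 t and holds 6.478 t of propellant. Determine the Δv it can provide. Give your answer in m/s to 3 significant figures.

m₀ = payload + dry + propellant = 0.553 + 0.977 + 6.478 = 8.008 t.
m_f = payload + dry = 0.553 + 0.977 = 1.53 t.
Δv = v_e · ln(m₀/m_f) = 2720.0 × ln(5.234) = 2720.0 × 1.6552 ≈ 4502.1 m/s.

Δv ≈ 4500 m/s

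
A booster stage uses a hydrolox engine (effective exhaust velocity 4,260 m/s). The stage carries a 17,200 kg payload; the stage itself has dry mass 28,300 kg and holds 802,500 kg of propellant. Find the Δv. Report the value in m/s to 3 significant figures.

Δv ≈ 12500 m/s

m₀ = payload + dry + propellant = 17,200 + 28,300 + 802,500 = 848,000 kg.
m_f = payload + dry = 17,200 + 28,300 = 45,500 kg.
By the Tsiolkovsky rocket equation, Δv = v_e · ln(m₀/m_f) = 4260.0 × ln(18.64) = 4260.0 × 2.9252 ≈ 12461.2 m/s.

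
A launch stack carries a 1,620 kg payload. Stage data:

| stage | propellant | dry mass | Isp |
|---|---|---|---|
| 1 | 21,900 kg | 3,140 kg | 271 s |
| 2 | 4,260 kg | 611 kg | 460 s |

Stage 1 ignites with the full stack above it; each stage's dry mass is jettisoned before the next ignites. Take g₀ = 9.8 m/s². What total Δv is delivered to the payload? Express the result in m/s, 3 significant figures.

Δv ≈ 7960 m/s

Ignition mass of stage 1 = 21,900+3,140 + 4,260+611 + 1,620 = 31,531 kg.
Stage 1: m₀ = 31,531 kg, m_f = 31,531 − 21,900 = 9,631 kg; Δv = 271×9.8×ln(3.274) = 2655.8×1.1860 ≈ 3150 m/s.
Stage 2: m₀ = 6,491 kg, m_f = 6,491 − 4,260 = 2,231 kg; Δv = 460×9.8×ln(2.909) = 4508.0×1.0680 ≈ 4814 m/s.
Total Δv = 3150 + 4814 = 7964 m/s.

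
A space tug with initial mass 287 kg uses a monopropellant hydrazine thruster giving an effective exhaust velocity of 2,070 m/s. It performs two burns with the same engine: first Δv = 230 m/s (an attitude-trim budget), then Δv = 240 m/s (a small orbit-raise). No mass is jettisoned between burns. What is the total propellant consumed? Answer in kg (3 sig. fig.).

total propellant consumed ≈ 58.3 kg

After the first burn: m = 287 × exp(−230/2070.0) = 287 × 0.89484 = 256.819 kg.
After the second burn: m = 256.819 × exp(−240/2070.0) = 256.819 × 0.89053 = 228.705 kg.
Total propellant = m₀ − m_final = 287 − 228.705 = 58.295 kg.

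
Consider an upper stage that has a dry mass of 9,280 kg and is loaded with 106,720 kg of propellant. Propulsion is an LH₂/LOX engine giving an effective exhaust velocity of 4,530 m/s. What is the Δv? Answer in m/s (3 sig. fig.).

m₀ = m_dry + m_prop = 9,280 + 106,720 = 116,000 kg.
Using Δv = v_e ln(m₀/m_f): Δv = v_e · ln(m₀/m_f) = 4530.0 × ln(12.5) = 4530.0 × 2.5257 ≈ 11441.6 m/s.

Δv ≈ 11400 m/s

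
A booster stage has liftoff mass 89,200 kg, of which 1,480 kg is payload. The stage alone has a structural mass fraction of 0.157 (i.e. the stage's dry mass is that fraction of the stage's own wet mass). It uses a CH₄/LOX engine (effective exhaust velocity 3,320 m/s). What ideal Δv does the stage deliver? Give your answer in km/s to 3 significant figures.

Stage wet mass = m₀ − payload = 89,200 − 1,480 = 87,720 kg.
Stage dry mass = ε × stage wet mass = 0.157 × 87,720 = 13,772 kg.
Burnout mass m_f = stage dry + payload = 13,772 + 1,480 = 15,252 kg.
Using Δv = v_e ln(m₀/m_f): Δv = v_e · ln(89,200/15,252) = 3320.0 × ln(5.848) = 3320.0 × 1.7662 ≈ 5864 m/s.

Δv ≈ 5.86 km/s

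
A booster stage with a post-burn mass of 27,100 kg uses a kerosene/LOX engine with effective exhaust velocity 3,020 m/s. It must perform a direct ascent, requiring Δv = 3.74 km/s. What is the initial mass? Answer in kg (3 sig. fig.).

initial mass ≈ 93500 kg

m₀/m_f = exp(Δv / v_e) = exp(3740 / 3020.0) = exp(1.2384) = 3.4501.
m₀ = m_f × 3.4501 = 27,100 × 3.4501 = 93,497.7 kg.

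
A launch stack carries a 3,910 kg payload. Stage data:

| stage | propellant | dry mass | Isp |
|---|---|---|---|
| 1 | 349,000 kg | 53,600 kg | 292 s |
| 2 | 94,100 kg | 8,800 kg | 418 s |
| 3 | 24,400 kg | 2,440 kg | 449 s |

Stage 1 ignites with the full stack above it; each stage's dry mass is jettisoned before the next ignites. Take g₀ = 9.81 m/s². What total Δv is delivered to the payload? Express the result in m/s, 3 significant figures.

Ignition mass of stage 1 = 349,000+53,600 + 94,100+8,800 + 24,400+2,440 + 3,910 = 536,250 kg.
Stage 1: m₀ = 536,250 kg, m_f = 536,250 − 349,000 = 187,250 kg; Δv = 292×9.81×ln(2.864) = 2864.5×1.0522 ≈ 3014 m/s.
Stage 2: m₀ = 133,650 kg, m_f = 133,650 − 94,100 = 39,550 kg; Δv = 418×9.81×ln(3.379) = 4100.6×1.2177 ≈ 4993 m/s.
Stage 3: m₀ = 30,750 kg, m_f = 30,750 − 24,400 = 6,350 kg; Δv = 449×9.81×ln(4.843) = 4404.7×1.5774 ≈ 6948 m/s.
Total Δv = 3014 + 4993 + 6948 = 14955 m/s.

Δv ≈ 15000 m/s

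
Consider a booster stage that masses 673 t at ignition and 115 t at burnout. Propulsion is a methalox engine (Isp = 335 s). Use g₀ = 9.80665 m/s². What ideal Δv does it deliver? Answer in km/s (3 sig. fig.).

v_e = Isp · g₀ = 335 × 9.80665 = 3285.2 m/s.
Rocket equation: Δv = v_e · ln(m₀/m_f) = 3285.2 × ln(5.852) = 3285.2 × 1.7668 ≈ 5804.4 m/s.

Δv ≈ 5.80 km/s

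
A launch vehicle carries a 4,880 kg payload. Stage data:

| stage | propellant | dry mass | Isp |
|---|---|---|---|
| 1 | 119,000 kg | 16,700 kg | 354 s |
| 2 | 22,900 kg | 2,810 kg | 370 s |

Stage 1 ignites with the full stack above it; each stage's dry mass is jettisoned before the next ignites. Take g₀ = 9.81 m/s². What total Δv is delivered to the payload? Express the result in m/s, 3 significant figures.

Ignition mass of stage 1 = 119,000+16,700 + 22,900+2,810 + 4,880 = 166,290 kg.
Stage 1: m₀ = 166,290 kg, m_f = 166,290 − 119,000 = 47,290 kg; Δv = 354×9.81×ln(3.516) = 3472.7×1.2574 ≈ 4367 m/s.
Stage 2: m₀ = 30,590 kg, m_f = 30,590 − 22,900 = 7,690 kg; Δv = 370×9.81×ln(3.978) = 3629.7×1.3808 ≈ 5012 m/s.
Total Δv = 4367 + 5012 = 9379 m/s.

Δv ≈ 9380 m/s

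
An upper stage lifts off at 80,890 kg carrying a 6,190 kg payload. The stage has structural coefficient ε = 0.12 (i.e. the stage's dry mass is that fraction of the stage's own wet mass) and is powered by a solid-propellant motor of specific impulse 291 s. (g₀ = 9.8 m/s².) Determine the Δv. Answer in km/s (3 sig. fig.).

Stage wet mass = m₀ − payload = 80,890 − 6,190 = 74,700 kg.
Stage dry mass = ε × stage wet mass = 0.12 × 74,700 = 8,964 kg.
Burnout mass m_f = stage dry + payload = 8,964 + 6,190 = 15,154 kg.
v_e = Isp · g₀ = 291 × 9.8 = 2851.8 m/s.
Using Δv = v_e ln(m₀/m_f): Δv = v_e · ln(80,890/15,154) = 2851.8 × ln(5.338) = 2851.8 × 1.6748 ≈ 4776 m/s.

Δv ≈ 4.78 km/s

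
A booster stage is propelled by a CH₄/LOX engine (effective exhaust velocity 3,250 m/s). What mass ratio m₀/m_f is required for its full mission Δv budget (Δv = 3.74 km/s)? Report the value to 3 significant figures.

m₀/m_f = exp(Δv / v_e) = exp(3740 / 3250.0) = exp(1.1508) = 3.1606.

mass ratio ≈ 3.16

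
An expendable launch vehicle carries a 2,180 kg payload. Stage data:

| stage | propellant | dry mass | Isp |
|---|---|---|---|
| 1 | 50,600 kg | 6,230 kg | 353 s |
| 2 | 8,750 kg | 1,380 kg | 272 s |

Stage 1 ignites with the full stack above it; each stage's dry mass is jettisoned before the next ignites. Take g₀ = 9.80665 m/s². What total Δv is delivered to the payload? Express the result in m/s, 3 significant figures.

Ignition mass of stage 1 = 50,600+6,230 + 8,750+1,380 + 2,180 = 69,140 kg.
Stage 1: m₀ = 69,140 kg, m_f = 69,140 − 50,600 = 18,540 kg; Δv = 353×9.80665×ln(3.729) = 3461.7×1.3162 ≈ 4556 m/s.
Stage 2: m₀ = 12,310 kg, m_f = 12,310 − 8,750 = 3,560 kg; Δv = 272×9.80665×ln(3.458) = 2667.4×1.2407 ≈ 3309 m/s.
Total Δv = 4556 + 3309 = 7865 m/s.

Δv ≈ 7870 m/s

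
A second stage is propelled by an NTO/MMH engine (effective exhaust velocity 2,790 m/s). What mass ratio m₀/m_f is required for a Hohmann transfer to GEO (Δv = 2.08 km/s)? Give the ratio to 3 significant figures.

Using Δv = v_e ln(m₀/m_f): m₀/m_f = exp(Δv / v_e) = exp(2080 / 2790.0) = exp(0.7455) = 2.1075.

mass ratio ≈ 2.11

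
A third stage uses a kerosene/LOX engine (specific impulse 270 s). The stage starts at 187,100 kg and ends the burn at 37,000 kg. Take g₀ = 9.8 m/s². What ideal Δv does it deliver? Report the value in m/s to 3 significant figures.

v_e = Isp · g₀ = 270 × 9.8 = 2646.0 m/s.
Using Δv = v_e ln(m₀/m_f): Δv = v_e · ln(m₀/m_f) = 2646.0 × ln(5.057) = 2646.0 × 1.6207 ≈ 4288.4 m/s.

Δv ≈ 4290 m/s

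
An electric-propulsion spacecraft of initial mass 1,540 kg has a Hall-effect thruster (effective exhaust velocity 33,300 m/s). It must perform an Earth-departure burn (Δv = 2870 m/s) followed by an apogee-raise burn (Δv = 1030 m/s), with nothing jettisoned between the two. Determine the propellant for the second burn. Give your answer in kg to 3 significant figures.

propellant for the second burn ≈ 43.0 kg

After the first burn: m = 1540 × exp(−2870/33300.0) = 1540 × 0.91742 = 1,412.83 kg.
After the second burn: m = 1,412.83 × exp(−1030/33300.0) = 1,412.83 × 0.96954 = 1,369.8 kg.
Second-burn propellant = 1,412.83 − 1,369.8 = 43.03 kg.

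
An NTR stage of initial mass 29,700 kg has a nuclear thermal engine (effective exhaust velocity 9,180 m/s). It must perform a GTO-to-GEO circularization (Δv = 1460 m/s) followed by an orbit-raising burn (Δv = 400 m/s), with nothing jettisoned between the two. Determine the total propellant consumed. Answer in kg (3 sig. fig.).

total propellant consumed ≈ 5450 kg

After the first burn: m = 29700 × exp(−1460/9180.0) = 29700 × 0.85296 = 25,332.9 kg.
After the second burn: m = 25,332.9 × exp(−400/9180.0) = 25,332.9 × 0.95736 = 24,252.7 kg.
Total propellant = m₀ − m_final = 29700 − 24,252.7 = 5,447.3 kg.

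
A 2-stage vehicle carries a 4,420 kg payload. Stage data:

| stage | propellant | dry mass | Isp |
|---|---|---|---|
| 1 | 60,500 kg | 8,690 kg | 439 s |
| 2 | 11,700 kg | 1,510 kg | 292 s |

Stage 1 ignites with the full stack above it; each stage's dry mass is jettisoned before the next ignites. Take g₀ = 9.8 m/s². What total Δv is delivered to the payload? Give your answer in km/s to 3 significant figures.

Δv ≈ 8.25 km/s

Ignition mass of stage 1 = 60,500+8,690 + 11,700+1,510 + 4,420 = 86,820 kg.
Stage 1: m₀ = 86,820 kg, m_f = 86,820 − 60,500 = 26,320 kg; Δv = 439×9.8×ln(3.299) = 4302.2×1.1935 ≈ 5135 m/s.
Stage 2: m₀ = 17,630 kg, m_f = 17,630 − 11,700 = 5,930 kg; Δv = 292×9.8×ln(2.973) = 2861.6×1.0896 ≈ 3118 m/s.
Total Δv = 5135 + 3118 = 8253 m/s.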